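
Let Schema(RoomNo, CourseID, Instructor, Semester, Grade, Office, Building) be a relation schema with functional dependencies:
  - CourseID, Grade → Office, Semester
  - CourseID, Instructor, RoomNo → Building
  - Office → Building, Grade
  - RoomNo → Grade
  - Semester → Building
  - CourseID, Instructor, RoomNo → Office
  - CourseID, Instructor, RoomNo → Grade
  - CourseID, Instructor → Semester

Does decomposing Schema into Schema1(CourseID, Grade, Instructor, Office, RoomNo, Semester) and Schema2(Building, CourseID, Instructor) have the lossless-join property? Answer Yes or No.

Common attributes: {CourseID, Instructor}; their closure is {Building, CourseID, Instructor, Semester}.
Since Schema2 ⊆ {Building, CourseID, Instructor, Semester}, the intersection is a superkey of Schema2; the decomposition is lossless.

Yes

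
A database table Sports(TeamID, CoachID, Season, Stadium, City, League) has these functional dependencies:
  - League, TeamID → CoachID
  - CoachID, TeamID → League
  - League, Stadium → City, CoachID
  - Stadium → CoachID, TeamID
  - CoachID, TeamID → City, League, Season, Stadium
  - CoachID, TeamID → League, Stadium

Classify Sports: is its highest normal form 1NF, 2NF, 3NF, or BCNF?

BCNF

Candidate keys: {CoachID, TeamID}, {League, TeamID}, {Stadium}. Prime attributes: {CoachID, League, Stadium, TeamID}.
Every FD has a superkey on the left, so the relation is in BCNF.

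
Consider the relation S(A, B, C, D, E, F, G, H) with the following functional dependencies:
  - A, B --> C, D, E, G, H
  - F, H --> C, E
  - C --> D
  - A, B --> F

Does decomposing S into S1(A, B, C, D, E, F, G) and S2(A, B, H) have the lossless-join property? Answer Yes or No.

Common attributes: {A, B}; their closure is {A, B, C, D, E, F, G, H}.
S1 is contained in that closure, so S1 ∩ S2 --> S1 holds and the join is lossless.

Yes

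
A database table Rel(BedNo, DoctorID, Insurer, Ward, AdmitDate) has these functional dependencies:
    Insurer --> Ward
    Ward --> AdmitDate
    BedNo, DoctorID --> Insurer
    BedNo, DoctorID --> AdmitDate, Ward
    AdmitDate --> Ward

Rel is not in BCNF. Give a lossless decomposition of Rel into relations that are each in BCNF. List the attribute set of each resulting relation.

Candidate key of the original relation: {BedNo, DoctorID}.
In {AdmitDate, BedNo, DoctorID, Insurer, Ward}, {Insurer} is not a superkey ({Insurer}⁺ restricted to this set is {AdmitDate, Insurer, Ward}), so split on Insurer --> AdmitDate, Ward into {AdmitDate, Insurer, Ward} and {BedNo, DoctorID, Insurer}.
In {AdmitDate, Insurer, Ward}, {Ward} is not a superkey ({Ward}⁺ restricted to this set is {AdmitDate, Ward}), so split on Ward --> AdmitDate into {AdmitDate, Ward} and {Insurer, Ward}.
{AdmitDate, Ward} has no BCNF violation.
{Insurer, Ward} has no BCNF violation.
{BedNo, DoctorID, Insurer} has no BCNF violation.

{AdmitDate, Ward}; {BedNo, DoctorID, Insurer}; {Insurer, Ward}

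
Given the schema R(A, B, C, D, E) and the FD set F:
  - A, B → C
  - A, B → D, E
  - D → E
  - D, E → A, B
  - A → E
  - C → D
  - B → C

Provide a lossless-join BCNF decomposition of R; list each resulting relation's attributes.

Candidate keys of the original relation: {B}, {C}, {D}.
{A, B, C, D, E}: {A} determines {A, E} here but is not a superkey — split on A → E, giving {A, E} and {A, B, C, D}.
{A, E}: every determinant is a superkey — BCNF.
{A, B, C, D}: every determinant is a superkey — BCNF.

{A, B, C, D}; {A, E}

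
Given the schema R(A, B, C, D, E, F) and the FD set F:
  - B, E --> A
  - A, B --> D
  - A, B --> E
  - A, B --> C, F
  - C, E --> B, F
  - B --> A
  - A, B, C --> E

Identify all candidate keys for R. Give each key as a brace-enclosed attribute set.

{B}, {C, E}

{B} is a candidate key since {B}⁺ = {A, B, C, D, E, F} covers every attribute.
{C, E} is a candidate key since {C, E}⁺ = {A, B, C, D, E, F} covers every attribute.
Any other superkey properly contains one of these, so there are no further candidate keys.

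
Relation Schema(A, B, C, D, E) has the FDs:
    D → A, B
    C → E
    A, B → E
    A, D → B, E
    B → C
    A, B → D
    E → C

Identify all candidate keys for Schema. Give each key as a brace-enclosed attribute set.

{A, B}, {D}

Closure of {D} is {A, B, C, D, E}, the whole schema; {D} is a candidate key.
Closure of {A, B} is {A, B, C, D, E}, the whole schema; {A, B} is a candidate key.
These are minimal and exhaustive — every other superkey contains one of them.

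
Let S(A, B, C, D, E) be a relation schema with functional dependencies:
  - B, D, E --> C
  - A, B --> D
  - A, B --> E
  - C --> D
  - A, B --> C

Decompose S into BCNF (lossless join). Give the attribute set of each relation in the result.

Candidate key of the original relation: {A, B}.
Within {A, B, C, D, E}: {B, D, E}⁺ ∩ {A, B, C, D, E} = {B, C, D, E}, not the whole set, so B, D, E --> C violates BCNF; decompose into {B, C, D, E} and {A, B, D, E}.
Within {B, C, D, E}: {C}⁺ ∩ {B, C, D, E} = {C, D}, not the whole set, so C --> D violates BCNF; decompose into {C, D} and {B, C, E}.
{C, D} is in BCNF.
{B, C, E} is in BCNF.
{A, B, D, E} is in BCNF.

{A, B, D, E}; {B, C, E}; {C, D}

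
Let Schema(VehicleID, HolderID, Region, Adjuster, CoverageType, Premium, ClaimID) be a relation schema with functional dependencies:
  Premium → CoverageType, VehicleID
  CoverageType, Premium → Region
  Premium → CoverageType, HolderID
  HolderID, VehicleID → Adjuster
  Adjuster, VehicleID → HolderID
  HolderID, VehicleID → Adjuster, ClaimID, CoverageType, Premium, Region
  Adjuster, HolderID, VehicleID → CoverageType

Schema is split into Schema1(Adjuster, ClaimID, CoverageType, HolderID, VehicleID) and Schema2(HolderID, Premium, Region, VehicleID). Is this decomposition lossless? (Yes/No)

Schema1 ∩ Schema2 = {HolderID, VehicleID}; its closure under F is {Adjuster, ClaimID, CoverageType, HolderID, Premium, Region, VehicleID}.
Since Schema1 ⊆ {Adjuster, ClaimID, CoverageType, HolderID, Premium, Region, VehicleID}, the intersection is a superkey of Schema1; the decomposition is lossless.

Yes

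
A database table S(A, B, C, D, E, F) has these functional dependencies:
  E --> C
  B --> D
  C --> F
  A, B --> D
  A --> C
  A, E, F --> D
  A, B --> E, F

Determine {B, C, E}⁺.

Start with {B, C, E}.
B --> D applies; add {D} → now {B, C, D, E}.
C --> F applies; add {F} → now {B, C, D, E, F}.
No further FD applies.

{B, C, D, E, F}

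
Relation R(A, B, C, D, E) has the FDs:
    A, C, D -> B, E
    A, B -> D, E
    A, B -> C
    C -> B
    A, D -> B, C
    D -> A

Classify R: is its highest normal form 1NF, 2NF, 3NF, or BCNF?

Candidate keys: {A, B}, {A, C}, {D}. Prime attributes: {A, B, C, D}.
For C -> B we have {C}⁺ = {B, C}; {C} is not a superkey, so BCNF fails.
Since {B} ⊆ prime attributes and every other non-superkey FD also has a prime right side, the schema is in 3NF.

3NF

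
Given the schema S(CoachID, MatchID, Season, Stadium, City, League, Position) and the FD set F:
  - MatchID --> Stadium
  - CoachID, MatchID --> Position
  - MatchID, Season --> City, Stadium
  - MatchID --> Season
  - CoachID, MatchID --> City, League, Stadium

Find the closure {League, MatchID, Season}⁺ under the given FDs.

Start with {League, MatchID, Season}.
MatchID --> Stadium applies; add {Stadium} → now {League, MatchID, Season, Stadium}.
MatchID, Season --> City, Stadium applies; add {City} → now {City, League, MatchID, Season, Stadium}.
No further FD applies.

{City, League, MatchID, Season, Stadium}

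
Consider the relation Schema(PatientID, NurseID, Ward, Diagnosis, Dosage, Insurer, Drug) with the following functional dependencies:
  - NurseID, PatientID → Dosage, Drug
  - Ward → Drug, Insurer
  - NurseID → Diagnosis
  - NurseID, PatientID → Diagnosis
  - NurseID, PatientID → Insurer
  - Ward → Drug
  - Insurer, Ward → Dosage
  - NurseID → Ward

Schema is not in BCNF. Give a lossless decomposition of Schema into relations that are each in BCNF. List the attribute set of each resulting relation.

Candidate key of the original relation: {NurseID, PatientID}.
{Diagnosis, Dosage, Drug, Insurer, NurseID, PatientID, Ward}: {Ward} determines {Dosage, Drug, Insurer, Ward} here but is not a superkey — split on Ward → Dosage, Drug, Insurer, giving {Dosage, Drug, Insurer, Ward} and {Diagnosis, NurseID, PatientID, Ward}.
{Dosage, Drug, Insurer, Ward}: every determinant is a superkey — BCNF.
{Diagnosis, NurseID, PatientID, Ward}: {NurseID} determines {Diagnosis, NurseID, Ward} here but is not a superkey — split on NurseID → Diagnosis, Ward, giving {Diagnosis, NurseID, Ward} and {NurseID, PatientID}.
{Diagnosis, NurseID, Ward}: every determinant is a superkey — BCNF.
{NurseID, PatientID}: every determinant is a superkey — BCNF.

{Diagnosis, NurseID, Ward}; {Dosage, Drug, Insurer, Ward}; {NurseID, PatientID}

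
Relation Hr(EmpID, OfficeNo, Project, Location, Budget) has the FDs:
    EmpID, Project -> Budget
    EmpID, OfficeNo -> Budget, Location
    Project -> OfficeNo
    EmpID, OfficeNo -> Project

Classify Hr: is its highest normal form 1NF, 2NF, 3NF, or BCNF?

3NF

Candidate keys: {EmpID, OfficeNo}, {EmpID, Project}. Prime attributes: {EmpID, OfficeNo, Project}.
For Project -> OfficeNo we have {Project}⁺ = {OfficeNo, Project}; {Project} is not a superkey, so BCNF fails.
Its right-hand attributes {OfficeNo} are all prime, as are those of every other non-superkey FD — the relation is in 3NF.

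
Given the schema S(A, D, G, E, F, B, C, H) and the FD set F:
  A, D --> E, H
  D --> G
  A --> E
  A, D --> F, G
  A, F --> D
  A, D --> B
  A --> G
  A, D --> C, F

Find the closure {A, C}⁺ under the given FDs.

Start with {A, C}.
A --> E applies; add {E} → now {A, C, E}.
A --> G applies; add {G} → now {A, C, E, G}.
No further FD applies.

{A, C, E, G}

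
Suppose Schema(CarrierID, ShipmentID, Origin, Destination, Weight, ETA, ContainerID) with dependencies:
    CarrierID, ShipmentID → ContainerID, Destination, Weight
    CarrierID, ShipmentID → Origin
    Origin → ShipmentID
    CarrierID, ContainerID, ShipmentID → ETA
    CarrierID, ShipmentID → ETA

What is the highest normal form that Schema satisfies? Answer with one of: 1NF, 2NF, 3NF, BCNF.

3NF

Candidate keys: {CarrierID, Origin}, {CarrierID, ShipmentID}. Prime attributes: {CarrierID, Origin, ShipmentID}.
For Origin → ShipmentID we have {Origin}⁺ = {Origin, ShipmentID}; {Origin} is not a superkey, so BCNF fails.
Since {ShipmentID} ⊆ prime attributes and every other non-superkey FD also has a prime right side, the schema is in 3NF.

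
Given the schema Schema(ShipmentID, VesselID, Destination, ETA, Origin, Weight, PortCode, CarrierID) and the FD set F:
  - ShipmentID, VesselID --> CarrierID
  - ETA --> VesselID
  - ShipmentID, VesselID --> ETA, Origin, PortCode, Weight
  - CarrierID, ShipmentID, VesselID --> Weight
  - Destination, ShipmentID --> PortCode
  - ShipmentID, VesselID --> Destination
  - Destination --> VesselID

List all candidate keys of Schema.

Attributes never on any right-hand side: {ShipmentID} — every candidate key must contain it.
{Destination, ShipmentID} is a candidate key since {Destination, ShipmentID}⁺ = {CarrierID, Destination, ETA, Origin, PortCode, ShipmentID, VesselID, Weight} covers every attribute.
{ETA, ShipmentID} is a candidate key since {ETA, ShipmentID}⁺ = {CarrierID, Destination, ETA, Origin, PortCode, ShipmentID, VesselID, Weight} covers every attribute.
{ShipmentID, VesselID} is a candidate key since {ShipmentID, VesselID}⁺ = {CarrierID, Destination, ETA, Origin, PortCode, ShipmentID, VesselID, Weight} covers every attribute.
Any other superkey properly contains one of these, so there are no further candidate keys.

{Destination, ShipmentID}, {ETA, ShipmentID}, {ShipmentID, VesselID}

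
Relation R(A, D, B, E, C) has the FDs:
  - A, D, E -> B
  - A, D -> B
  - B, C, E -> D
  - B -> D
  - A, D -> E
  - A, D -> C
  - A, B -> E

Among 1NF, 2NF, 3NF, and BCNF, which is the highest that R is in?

Candidate keys: {A, B}, {A, D}. Prime attributes: {A, B, D}.
For B, C, E -> D we have {B, C, E}⁺ = {B, C, D, E}; {B, C, E} is not a superkey, so BCNF fails.
Its right-hand attributes {D} are all prime, as are those of every other non-superkey FD — the relation is in 3NF.

3NF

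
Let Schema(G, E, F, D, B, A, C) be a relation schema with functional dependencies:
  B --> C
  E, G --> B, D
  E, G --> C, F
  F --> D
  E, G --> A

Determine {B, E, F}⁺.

{B, C, D, E, F}

Start with {B, E, F}.
B --> C applies; add {C} → now {B, C, E, F}.
F --> D applies; add {D} → now {B, C, D, E, F}.
No further FD applies.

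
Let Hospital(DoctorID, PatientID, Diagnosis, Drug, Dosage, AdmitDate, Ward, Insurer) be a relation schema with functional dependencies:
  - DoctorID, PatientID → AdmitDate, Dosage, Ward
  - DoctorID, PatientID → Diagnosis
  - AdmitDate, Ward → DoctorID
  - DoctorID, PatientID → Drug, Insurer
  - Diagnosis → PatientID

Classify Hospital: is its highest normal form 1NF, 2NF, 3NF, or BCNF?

3NF

Candidate keys: {AdmitDate, Diagnosis, Ward}, {AdmitDate, PatientID, Ward}, {Diagnosis, DoctorID}, {DoctorID, PatientID}. Prime attributes: {AdmitDate, Diagnosis, DoctorID, PatientID, Ward}.
For AdmitDate, Ward → DoctorID we have {AdmitDate, Ward}⁺ = {AdmitDate, DoctorID, Ward}; {AdmitDate, Ward} is not a superkey, so BCNF fails.
Since {DoctorID} ⊆ prime attributes and every other non-superkey FD also has a prime right side, the schema is in 3NF.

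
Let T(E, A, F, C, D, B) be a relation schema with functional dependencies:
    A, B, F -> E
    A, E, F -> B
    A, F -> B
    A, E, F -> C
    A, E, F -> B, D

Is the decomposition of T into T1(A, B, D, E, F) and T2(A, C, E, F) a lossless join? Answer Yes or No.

Yes

Common attributes: {A, E, F}; their closure is {A, B, C, D, E, F}.
Since T1 ⊆ {A, B, C, D, E, F}, the intersection is a superkey of T1; the decomposition is lossless.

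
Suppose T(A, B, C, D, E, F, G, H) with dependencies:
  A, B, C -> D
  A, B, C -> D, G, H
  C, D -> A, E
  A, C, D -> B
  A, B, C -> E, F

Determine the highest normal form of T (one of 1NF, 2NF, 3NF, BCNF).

Candidate keys: {A, B, C}, {C, D}. Prime attributes: {A, B, C, D}.
The left-hand side of every FD is a superkey, so BCNF is satisfied.

BCNF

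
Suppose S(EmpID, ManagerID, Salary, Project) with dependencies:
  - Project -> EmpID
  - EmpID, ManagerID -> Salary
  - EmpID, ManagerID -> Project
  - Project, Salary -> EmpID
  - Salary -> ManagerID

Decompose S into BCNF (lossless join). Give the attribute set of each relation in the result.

Candidate keys of the original relation: {EmpID, ManagerID}, {EmpID, Salary}, {ManagerID, Project}, {Project, Salary}.
In {EmpID, ManagerID, Project, Salary}, {Project} is not a superkey ({Project}⁺ restricted to this set is {EmpID, Project}), so split on Project -> EmpID into {EmpID, Project} and {ManagerID, Project, Salary}.
{EmpID, Project} is in BCNF.
In {ManagerID, Project, Salary}, {Salary} is not a superkey ({Salary}⁺ restricted to this set is {ManagerID, Salary}), so split on Salary -> ManagerID into {ManagerID, Salary} and {Project, Salary}.
{ManagerID, Salary} is in BCNF.
{Project, Salary} is in BCNF.

{EmpID, Project}; {ManagerID, Salary}; {Project, Salary}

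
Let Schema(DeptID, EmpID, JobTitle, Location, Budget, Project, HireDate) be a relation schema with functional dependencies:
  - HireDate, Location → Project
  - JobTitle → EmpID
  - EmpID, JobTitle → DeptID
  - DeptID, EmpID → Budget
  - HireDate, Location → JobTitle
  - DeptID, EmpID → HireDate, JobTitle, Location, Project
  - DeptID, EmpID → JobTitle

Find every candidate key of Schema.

{DeptID, EmpID}, {HireDate, Location}, {JobTitle}

Closure of {JobTitle} is {Budget, DeptID, EmpID, HireDate, JobTitle, Location, Project}, the whole schema; {JobTitle} is a candidate key.
Closure of {DeptID, EmpID} is {Budget, DeptID, EmpID, HireDate, JobTitle, Location, Project}, the whole schema; {DeptID, EmpID} is a candidate key.
Closure of {HireDate, Location} is {Budget, DeptID, EmpID, HireDate, JobTitle, Location, Project}, the whole schema; {HireDate, Location} is a candidate key.
No proper subset of any of these is a key, and no other minimal superkey exists.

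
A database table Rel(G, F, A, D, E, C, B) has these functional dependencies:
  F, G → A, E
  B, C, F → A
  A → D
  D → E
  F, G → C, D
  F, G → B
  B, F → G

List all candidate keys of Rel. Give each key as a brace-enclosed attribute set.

No FD produces {F}, so it must be in every candidate key.
{B, F}⁺ = {A, B, C, D, E, F, G} — all of the relation — so {B, F} is a candidate key.
{F, G}⁺ = {A, B, C, D, E, F, G} — all of the relation — so {F, G} is a candidate key.
Any other superkey properly contains one of these, so there are no further candidate keys.

{B, F}, {F, G}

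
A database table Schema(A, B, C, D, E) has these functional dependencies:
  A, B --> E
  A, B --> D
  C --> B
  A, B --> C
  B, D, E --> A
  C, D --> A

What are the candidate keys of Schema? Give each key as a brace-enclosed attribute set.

{A, B}, {A, C}, {B, D, E}, {C, D}

{A, B}⁺ = {A, B, C, D, E}, which is every attribute, so {A, B} is a candidate key.
{A, C}⁺ = {A, B, C, D, E}, which is every attribute, so {A, C} is a candidate key.
{C, D}⁺ = {A, B, C, D, E}, which is every attribute, so {C, D} is a candidate key.
{B, D, E}⁺ = {A, B, C, D, E}, which is every attribute, so {B, D, E} is a candidate key.
Any other superkey properly contains one of these, so there are no further candidate keys.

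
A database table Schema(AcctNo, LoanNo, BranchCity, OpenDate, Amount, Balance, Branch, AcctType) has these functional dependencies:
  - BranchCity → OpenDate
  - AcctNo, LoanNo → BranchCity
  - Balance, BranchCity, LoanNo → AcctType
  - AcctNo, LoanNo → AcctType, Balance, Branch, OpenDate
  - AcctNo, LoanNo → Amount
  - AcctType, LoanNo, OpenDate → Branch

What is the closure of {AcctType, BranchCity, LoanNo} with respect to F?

{AcctType, Branch, BranchCity, LoanNo, OpenDate}

Start with {AcctType, BranchCity, LoanNo}.
BranchCity → OpenDate applies; add {OpenDate} → now {AcctType, BranchCity, LoanNo, OpenDate}.
AcctType, LoanNo, OpenDate → Branch applies; add {Branch} → now {AcctType, Branch, BranchCity, LoanNo, OpenDate}.
No further FD applies.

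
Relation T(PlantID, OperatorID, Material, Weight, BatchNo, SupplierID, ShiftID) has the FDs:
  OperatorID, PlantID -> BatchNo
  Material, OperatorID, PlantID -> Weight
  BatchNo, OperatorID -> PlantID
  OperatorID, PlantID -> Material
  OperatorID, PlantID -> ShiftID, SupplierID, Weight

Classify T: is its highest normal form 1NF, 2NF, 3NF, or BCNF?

Candidate keys: {BatchNo, OperatorID}, {OperatorID, PlantID}. Prime attributes: {BatchNo, OperatorID, PlantID}.
Each dependency's left side is a superkey — BCNF holds.

BCNF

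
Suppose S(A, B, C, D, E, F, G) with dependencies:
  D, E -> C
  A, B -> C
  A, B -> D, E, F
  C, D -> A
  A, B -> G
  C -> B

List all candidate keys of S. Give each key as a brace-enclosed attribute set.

{A, B}, {A, C}, {C, D}, {D, E}

{A, B}⁺ = {A, B, C, D, E, F, G}, which is every attribute, so {A, B} is a candidate key.
{A, C}⁺ = {A, B, C, D, E, F, G}, which is every attribute, so {A, C} is a candidate key.
{C, D}⁺ = {A, B, C, D, E, F, G}, which is every attribute, so {C, D} is a candidate key.
{D, E}⁺ = {A, B, C, D, E, F, G}, which is every attribute, so {D, E} is a candidate key.
Any other superkey properly contains one of these, so there are no further candidate keys.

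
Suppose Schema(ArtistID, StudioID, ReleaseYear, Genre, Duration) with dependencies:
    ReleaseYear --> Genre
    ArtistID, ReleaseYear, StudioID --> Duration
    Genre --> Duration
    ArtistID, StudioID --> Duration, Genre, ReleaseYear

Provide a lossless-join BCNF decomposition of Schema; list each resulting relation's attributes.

Candidate key of the original relation: {ArtistID, StudioID}.
{ArtistID, Duration, Genre, ReleaseYear, StudioID}: {ReleaseYear} determines {Duration, Genre, ReleaseYear} here but is not a superkey — split on ReleaseYear --> Duration, Genre, giving {Duration, Genre, ReleaseYear} and {ArtistID, ReleaseYear, StudioID}.
{Duration, Genre, ReleaseYear}: {Genre} determines {Duration, Genre} here but is not a superkey — split on Genre --> Duration, giving {Duration, Genre} and {Genre, ReleaseYear}.
{Duration, Genre} has no BCNF violation.
{Genre, ReleaseYear} has no BCNF violation.
{ArtistID, ReleaseYear, StudioID} has no BCNF violation.

{ArtistID, ReleaseYear, StudioID}; {Duration, Genre}; {Genre, ReleaseYear}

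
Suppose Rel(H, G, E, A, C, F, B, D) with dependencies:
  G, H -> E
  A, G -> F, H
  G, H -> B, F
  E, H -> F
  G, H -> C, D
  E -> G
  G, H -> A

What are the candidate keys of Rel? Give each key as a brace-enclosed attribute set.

{A, E}, {A, G}, {E, H}, {G, H}

{A, E} is a candidate key since {A, E}⁺ = {A, B, C, D, E, F, G, H} covers every attribute.
{A, G} is a candidate key since {A, G}⁺ = {A, B, C, D, E, F, G, H} covers every attribute.
{E, H} is a candidate key since {E, H}⁺ = {A, B, C, D, E, F, G, H} covers every attribute.
{G, H} is a candidate key since {G, H}⁺ = {A, B, C, D, E, F, G, H} covers every attribute.
No proper subset of any of these is a key, and no other minimal superkey exists.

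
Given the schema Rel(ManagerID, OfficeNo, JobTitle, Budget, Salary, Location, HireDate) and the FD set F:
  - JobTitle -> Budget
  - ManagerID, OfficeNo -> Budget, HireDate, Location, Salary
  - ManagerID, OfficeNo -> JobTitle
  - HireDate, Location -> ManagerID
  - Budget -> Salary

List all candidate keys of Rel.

{HireDate, Location, OfficeNo}, {ManagerID, OfficeNo}

No FD produces {OfficeNo}, so it must be in every candidate key.
{ManagerID, OfficeNo}⁺ = {Budget, HireDate, JobTitle, Location, ManagerID, OfficeNo, Salary} — all of the relation — so {ManagerID, OfficeNo} is a candidate key.
{HireDate, Location, OfficeNo}⁺ = {Budget, HireDate, JobTitle, Location, ManagerID, OfficeNo, Salary} — all of the relation — so {HireDate, Location, OfficeNo} is a candidate key.
No proper subset of any of these is a key, and no other minimal superkey exists.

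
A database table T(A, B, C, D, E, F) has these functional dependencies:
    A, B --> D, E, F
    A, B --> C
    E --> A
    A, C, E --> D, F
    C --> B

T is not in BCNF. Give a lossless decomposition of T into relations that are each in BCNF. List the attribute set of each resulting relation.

Candidate keys of the original relation: {A, B}, {A, C}, {B, E}, {C, E}.
{A, B, C, D, E, F}: {E} determines {A, E} here but is not a superkey — split on E --> A, giving {A, E} and {B, C, D, E, F}.
{A, E} is in BCNF.
{B, C, D, E, F}: {C} determines {B, C} here but is not a superkey — split on C --> B, giving {B, C} and {C, D, E, F}.
{B, C} is in BCNF.
{C, D, E, F} is in BCNF.

{A, E}; {B, C}; {C, D, E, F}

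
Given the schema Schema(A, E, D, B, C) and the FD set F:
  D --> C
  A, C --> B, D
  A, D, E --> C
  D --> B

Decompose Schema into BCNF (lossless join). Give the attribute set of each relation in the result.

{A, D, E}; {B, C, D}

Candidate keys of the original relation: {A, C, E}, {A, D, E}.
Within {A, B, C, D, E}: {D}⁺ ∩ {A, B, C, D, E} = {B, C, D}, not the whole set, so D --> B, C violates BCNF; decompose into {B, C, D} and {A, D, E}.
{B, C, D} is in BCNF.
{A, D, E} is in BCNF.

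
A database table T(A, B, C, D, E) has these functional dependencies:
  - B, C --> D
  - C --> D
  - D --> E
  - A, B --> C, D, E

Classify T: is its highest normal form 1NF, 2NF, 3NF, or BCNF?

Candidate key: {A, B}. Prime attributes: {A, B}.
B, C --> D: {B, C}⁺ = {B, C, D, E}, which is not all of the attributes, so the left side is not a superkey — BCNF is violated.
Because {D} is non-prime and the left side of B, C --> D is not a superkey, the relation is not in 3NF.
No proper subset of a key has a non-prime attribute in its closure, so there is no partial dependency; 2NF holds.

2NF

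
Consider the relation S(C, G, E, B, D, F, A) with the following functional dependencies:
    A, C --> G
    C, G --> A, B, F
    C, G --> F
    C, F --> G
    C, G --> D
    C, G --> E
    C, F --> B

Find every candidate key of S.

{A, C}, {C, F}, {C, G}

Attributes never on any right-hand side: {C} — every candidate key must contain it.
{A, C} is a candidate key since {A, C}⁺ = {A, B, C, D, E, F, G} covers every attribute.
{C, F} is a candidate key since {C, F}⁺ = {A, B, C, D, E, F, G} covers every attribute.
{C, G} is a candidate key since {C, G}⁺ = {A, B, C, D, E, F, G} covers every attribute.
These are minimal and exhaustive — every other superkey contains one of them.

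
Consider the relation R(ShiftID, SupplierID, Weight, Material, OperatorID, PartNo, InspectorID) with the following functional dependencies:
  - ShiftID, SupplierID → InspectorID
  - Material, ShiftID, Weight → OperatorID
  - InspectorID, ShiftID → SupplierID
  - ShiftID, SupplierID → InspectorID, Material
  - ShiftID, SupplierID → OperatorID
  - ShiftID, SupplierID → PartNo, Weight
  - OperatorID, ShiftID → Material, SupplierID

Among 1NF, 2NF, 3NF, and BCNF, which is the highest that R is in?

Candidate keys: {InspectorID, ShiftID}, {Material, ShiftID, Weight}, {OperatorID, ShiftID}, {ShiftID, SupplierID}. Prime attributes: {InspectorID, Material, OperatorID, ShiftID, SupplierID, Weight}.
Each dependency's left side is a superkey — BCNF holds.

BCNF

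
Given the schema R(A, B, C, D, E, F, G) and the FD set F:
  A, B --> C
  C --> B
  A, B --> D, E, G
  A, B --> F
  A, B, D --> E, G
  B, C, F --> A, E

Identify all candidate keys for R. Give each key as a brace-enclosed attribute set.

{A, B}, {A, C}, {C, F}

{A, B} is a candidate key since {A, B}⁺ = {A, B, C, D, E, F, G} covers every attribute.
{A, C} is a candidate key since {A, C}⁺ = {A, B, C, D, E, F, G} covers every attribute.
{C, F} is a candidate key since {C, F}⁺ = {A, B, C, D, E, F, G} covers every attribute.
No proper subset of any of these is a key, and no other minimal superkey exists.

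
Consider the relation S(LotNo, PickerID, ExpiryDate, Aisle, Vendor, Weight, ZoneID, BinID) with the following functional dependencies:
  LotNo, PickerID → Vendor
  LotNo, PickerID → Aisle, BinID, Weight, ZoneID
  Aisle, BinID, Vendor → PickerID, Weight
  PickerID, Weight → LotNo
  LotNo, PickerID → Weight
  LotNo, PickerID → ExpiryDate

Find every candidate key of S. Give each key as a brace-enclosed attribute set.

{LotNo, PickerID}⁺ = {Aisle, BinID, ExpiryDate, LotNo, PickerID, Vendor, Weight, ZoneID} — all of the relation — so {LotNo, PickerID} is a candidate key.
{PickerID, Weight}⁺ = {Aisle, BinID, ExpiryDate, LotNo, PickerID, Vendor, Weight, ZoneID} — all of the relation — so {PickerID, Weight} is a candidate key.
{Aisle, BinID, Vendor}⁺ = {Aisle, BinID, ExpiryDate, LotNo, PickerID, Vendor, Weight, ZoneID} — all of the relation — so {Aisle, BinID, Vendor} is a candidate key.
No proper subset of any of these is a key, and no other minimal superkey exists.

{Aisle, BinID, Vendor}, {LotNo, PickerID}, {PickerID, Weight}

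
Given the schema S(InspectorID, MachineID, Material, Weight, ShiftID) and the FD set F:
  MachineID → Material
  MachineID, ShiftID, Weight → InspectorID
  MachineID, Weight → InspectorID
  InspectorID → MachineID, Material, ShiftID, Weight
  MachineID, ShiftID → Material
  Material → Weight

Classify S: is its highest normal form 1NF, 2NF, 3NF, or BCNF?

Candidate keys: {InspectorID}, {MachineID}. Prime attributes: {InspectorID, MachineID}.
Material → Weight: {Material}⁺ = {Material, Weight}, which is not all of the attributes, so the left side is not a superkey — BCNF is violated.
Because {Weight} is non-prime and the left side of Material → Weight is not a superkey, the relation is not in 3NF.
All keys have size 1, which rules out partial dependencies — 2NF is satisfied.

2NF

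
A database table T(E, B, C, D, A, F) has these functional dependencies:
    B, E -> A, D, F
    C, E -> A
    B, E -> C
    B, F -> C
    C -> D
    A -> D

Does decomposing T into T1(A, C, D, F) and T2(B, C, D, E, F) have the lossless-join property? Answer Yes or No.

The shared attributes are {C, D, F} and {C, D, F}⁺ = {C, D, F}.
T1 ⊄ {C, D, F} and T2 ⊄ {C, D, F}, so the split is lossy.

No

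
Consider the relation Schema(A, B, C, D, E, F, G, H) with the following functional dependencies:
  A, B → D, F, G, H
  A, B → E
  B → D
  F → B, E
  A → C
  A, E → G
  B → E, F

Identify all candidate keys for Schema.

No FD produces {A}, so it must be in every candidate key.
{A, B} is a candidate key since {A, B}⁺ = {A, B, C, D, E, F, G, H} covers every attribute.
{A, F} is a candidate key since {A, F}⁺ = {A, B, C, D, E, F, G, H} covers every attribute.
These are minimal and exhaustive — every other superkey contains one of them.

{A, B}, {A, F}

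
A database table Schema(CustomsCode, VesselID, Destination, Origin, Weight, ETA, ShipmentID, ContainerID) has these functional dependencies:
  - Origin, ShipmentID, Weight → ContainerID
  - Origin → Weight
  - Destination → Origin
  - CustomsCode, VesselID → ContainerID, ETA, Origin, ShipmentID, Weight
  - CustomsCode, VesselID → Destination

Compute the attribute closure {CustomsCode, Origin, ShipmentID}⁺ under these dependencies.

Start with {CustomsCode, Origin, ShipmentID}.
Origin → Weight applies; add {Weight} → now {CustomsCode, Origin, ShipmentID, Weight}.
Origin, ShipmentID, Weight → ContainerID applies; add {ContainerID} → now {ContainerID, CustomsCode, Origin, ShipmentID, Weight}.
No further FD applies.

{ContainerID, CustomsCode, Origin, ShipmentID, Weight}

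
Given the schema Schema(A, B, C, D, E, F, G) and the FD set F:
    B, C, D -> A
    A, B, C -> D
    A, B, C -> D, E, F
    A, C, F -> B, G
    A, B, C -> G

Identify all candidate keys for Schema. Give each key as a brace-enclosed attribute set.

{A, B, C}, {A, C, F}, {B, C, D}

Attributes never on any right-hand side: {C} — every candidate key must contain it.
{A, B, C}⁺ = {A, B, C, D, E, F, G}, which is every attribute, so {A, B, C} is a candidate key.
{A, C, F}⁺ = {A, B, C, D, E, F, G}, which is every attribute, so {A, C, F} is a candidate key.
{B, C, D}⁺ = {A, B, C, D, E, F, G}, which is every attribute, so {B, C, D} is a candidate key.
Any other superkey properly contains one of these, so there are no further candidate keys.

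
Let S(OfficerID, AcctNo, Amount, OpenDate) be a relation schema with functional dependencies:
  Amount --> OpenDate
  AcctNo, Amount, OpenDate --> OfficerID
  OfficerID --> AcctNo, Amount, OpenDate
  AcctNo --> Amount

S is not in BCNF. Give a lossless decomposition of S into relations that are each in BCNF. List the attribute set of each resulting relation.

{AcctNo, Amount, OfficerID}; {Amount, OpenDate}

Candidate keys of the original relation: {AcctNo}, {OfficerID}.
In {AcctNo, Amount, OfficerID, OpenDate}, {Amount} is not a superkey ({Amount}⁺ restricted to this set is {Amount, OpenDate}), so split on Amount --> OpenDate into {Amount, OpenDate} and {AcctNo, Amount, OfficerID}.
{Amount, OpenDate}: every determinant is a superkey — BCNF.
{AcctNo, Amount, OfficerID}: every determinant is a superkey — BCNF.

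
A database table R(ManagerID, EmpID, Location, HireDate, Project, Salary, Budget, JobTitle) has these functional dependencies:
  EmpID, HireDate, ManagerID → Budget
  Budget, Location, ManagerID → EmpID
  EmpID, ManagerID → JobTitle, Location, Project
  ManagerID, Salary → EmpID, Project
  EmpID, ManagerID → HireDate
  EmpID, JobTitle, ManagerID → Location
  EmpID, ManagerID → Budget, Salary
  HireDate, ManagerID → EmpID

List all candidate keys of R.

{Budget, Location, ManagerID}, {EmpID, ManagerID}, {HireDate, ManagerID}, {ManagerID, Salary}

{ManagerID} never appears on the right of any FD, so every key must include it.
{EmpID, ManagerID} is a candidate key since {EmpID, ManagerID}⁺ = {Budget, EmpID, HireDate, JobTitle, Location, ManagerID, Project, Salary} covers every attribute.
{HireDate, ManagerID} is a candidate key since {HireDate, ManagerID}⁺ = {Budget, EmpID, HireDate, JobTitle, Location, ManagerID, Project, Salary} covers every attribute.
{ManagerID, Salary} is a candidate key since {ManagerID, Salary}⁺ = {Budget, EmpID, HireDate, JobTitle, Location, ManagerID, Project, Salary} covers every attribute.
{Budget, Location, ManagerID} is a candidate key since {Budget, Location, ManagerID}⁺ = {Budget, EmpID, HireDate, JobTitle, Location, ManagerID, Project, Salary} covers every attribute.
No proper subset of any of these is a key, and no other minimal superkey exists.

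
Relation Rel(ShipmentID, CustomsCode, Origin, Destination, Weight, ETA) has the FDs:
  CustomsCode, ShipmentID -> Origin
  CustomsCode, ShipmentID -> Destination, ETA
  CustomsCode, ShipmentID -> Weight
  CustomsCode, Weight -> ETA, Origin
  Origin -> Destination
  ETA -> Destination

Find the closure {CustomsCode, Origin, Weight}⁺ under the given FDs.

Start with {CustomsCode, Origin, Weight}.
CustomsCode, Weight -> ETA, Origin applies; add {ETA} → now {CustomsCode, ETA, Origin, Weight}.
Origin -> Destination applies; add {Destination} → now {CustomsCode, Destination, ETA, Origin, Weight}.
No further FD applies.

{CustomsCode, Destination, ETA, Origin, Weight}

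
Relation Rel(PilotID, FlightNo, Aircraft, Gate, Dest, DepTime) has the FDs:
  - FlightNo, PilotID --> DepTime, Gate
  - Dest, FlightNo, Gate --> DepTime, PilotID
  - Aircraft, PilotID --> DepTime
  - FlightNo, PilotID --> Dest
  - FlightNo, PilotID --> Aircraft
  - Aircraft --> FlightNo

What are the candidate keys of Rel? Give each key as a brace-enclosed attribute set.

{Aircraft, Dest, Gate}, {Aircraft, PilotID}, {Dest, FlightNo, Gate}, {FlightNo, PilotID}

{Aircraft, PilotID}⁺ = {Aircraft, DepTime, Dest, FlightNo, Gate, PilotID} — all of the relation — so {Aircraft, PilotID} is a candidate key.
{FlightNo, PilotID}⁺ = {Aircraft, DepTime, Dest, FlightNo, Gate, PilotID} — all of the relation — so {FlightNo, PilotID} is a candidate key.
{Aircraft, Dest, Gate}⁺ = {Aircraft, DepTime, Dest, FlightNo, Gate, PilotID} — all of the relation — so {Aircraft, Dest, Gate} is a candidate key.
{Dest, FlightNo, Gate}⁺ = {Aircraft, DepTime, Dest, FlightNo, Gate, PilotID} — all of the relation — so {Dest, FlightNo, Gate} is a candidate key.
No proper subset of any of these is a key, and no other minimal superkey exists.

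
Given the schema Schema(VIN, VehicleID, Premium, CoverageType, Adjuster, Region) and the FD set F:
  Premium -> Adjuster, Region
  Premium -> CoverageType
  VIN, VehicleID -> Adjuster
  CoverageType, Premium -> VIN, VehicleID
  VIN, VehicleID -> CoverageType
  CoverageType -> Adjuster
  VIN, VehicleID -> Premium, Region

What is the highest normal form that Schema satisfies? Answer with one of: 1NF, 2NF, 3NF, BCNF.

2NF

Candidate keys: {Premium}, {VIN, VehicleID}. Prime attributes: {Premium, VIN, VehicleID}.
For CoverageType -> Adjuster we have {CoverageType}⁺ = {Adjuster, CoverageType}; {CoverageType} is not a superkey, so BCNF fails.
CoverageType -> Adjuster has non-prime {Adjuster} on the right and a non-superkey on the left, so 3NF fails.
No proper subset of a key has a non-prime attribute in its closure, so there is no partial dependency; 2NF holds.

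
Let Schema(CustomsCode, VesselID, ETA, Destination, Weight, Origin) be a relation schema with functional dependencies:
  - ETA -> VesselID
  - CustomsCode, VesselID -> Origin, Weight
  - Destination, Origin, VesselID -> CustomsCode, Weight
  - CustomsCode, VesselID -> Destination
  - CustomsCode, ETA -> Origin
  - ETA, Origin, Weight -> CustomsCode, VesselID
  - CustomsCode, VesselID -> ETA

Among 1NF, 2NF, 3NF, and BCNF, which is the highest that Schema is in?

Candidate keys: {CustomsCode, ETA}, {CustomsCode, VesselID}, {Destination, ETA, Origin}, {Destination, Origin, VesselID}, {ETA, Origin, Weight}. Prime attributes: {CustomsCode, Destination, ETA, Origin, VesselID, Weight}.
For ETA -> VesselID we have {ETA}⁺ = {ETA, VesselID}; {ETA} is not a superkey, so BCNF fails.
Its right-hand attributes {VesselID} are all prime, as are those of every other non-superkey FD — the relation is in 3NF.

3NF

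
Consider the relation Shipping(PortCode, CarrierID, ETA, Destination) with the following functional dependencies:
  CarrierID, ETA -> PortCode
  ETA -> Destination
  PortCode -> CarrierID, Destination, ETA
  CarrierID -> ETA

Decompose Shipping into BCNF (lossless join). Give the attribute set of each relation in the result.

{CarrierID, ETA, PortCode}; {Destination, ETA}

Candidate keys of the original relation: {CarrierID}, {PortCode}.
Within {CarrierID, Destination, ETA, PortCode}: {ETA}⁺ ∩ {CarrierID, Destination, ETA, PortCode} = {Destination, ETA}, not the whole set, so ETA -> Destination violates BCNF; decompose into {Destination, ETA} and {CarrierID, ETA, PortCode}.
{Destination, ETA} is in BCNF.
{CarrierID, ETA, PortCode} is in BCNF.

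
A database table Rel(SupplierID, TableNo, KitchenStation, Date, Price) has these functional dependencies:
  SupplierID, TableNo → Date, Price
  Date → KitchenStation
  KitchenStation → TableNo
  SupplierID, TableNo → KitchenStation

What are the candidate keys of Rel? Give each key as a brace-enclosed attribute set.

{Date, SupplierID}, {KitchenStation, SupplierID}, {SupplierID, TableNo}

{SupplierID} never appears on the right of any FD, so every key must include it.
{Date, SupplierID} is a candidate key since {Date, SupplierID}⁺ = {Date, KitchenStation, Price, SupplierID, TableNo} covers every attribute.
{KitchenStation, SupplierID} is a candidate key since {KitchenStation, SupplierID}⁺ = {Date, KitchenStation, Price, SupplierID, TableNo} covers every attribute.
{SupplierID, TableNo} is a candidate key since {SupplierID, TableNo}⁺ = {Date, KitchenStation, Price, SupplierID, TableNo} covers every attribute.
Any other superkey properly contains one of these, so there are no further candidate keys.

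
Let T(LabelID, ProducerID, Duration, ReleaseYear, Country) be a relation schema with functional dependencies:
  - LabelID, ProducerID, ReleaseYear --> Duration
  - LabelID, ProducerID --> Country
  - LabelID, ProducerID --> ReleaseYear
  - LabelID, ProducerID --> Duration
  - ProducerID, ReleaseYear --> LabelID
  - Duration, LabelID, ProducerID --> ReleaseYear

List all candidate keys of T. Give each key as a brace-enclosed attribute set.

No FD produces {ProducerID}, so it must be in every candidate key.
{LabelID, ProducerID} is a candidate key since {LabelID, ProducerID}⁺ = {Country, Duration, LabelID, ProducerID, ReleaseYear} covers every attribute.
{ProducerID, ReleaseYear} is a candidate key since {ProducerID, ReleaseYear}⁺ = {Country, Duration, LabelID, ProducerID, ReleaseYear} covers every attribute.
No proper subset of any of these is a key, and no other minimal superkey exists.

{LabelID, ProducerID}, {ProducerID, ReleaseYear}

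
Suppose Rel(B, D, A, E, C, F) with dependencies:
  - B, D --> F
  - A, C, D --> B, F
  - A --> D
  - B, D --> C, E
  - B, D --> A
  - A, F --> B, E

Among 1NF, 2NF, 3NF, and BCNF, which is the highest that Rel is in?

3NF

Candidate keys: {A, B}, {A, C}, {A, F}, {B, D}. Prime attributes: {A, B, C, D, F}.
A --> D: {A}⁺ = {A, D}, which is not all of the attributes, so the left side is not a superkey — BCNF is violated.
But every attribute on its right side ({D}) is prime, and the same holds for every other non-superkey FD, so 3NF still holds.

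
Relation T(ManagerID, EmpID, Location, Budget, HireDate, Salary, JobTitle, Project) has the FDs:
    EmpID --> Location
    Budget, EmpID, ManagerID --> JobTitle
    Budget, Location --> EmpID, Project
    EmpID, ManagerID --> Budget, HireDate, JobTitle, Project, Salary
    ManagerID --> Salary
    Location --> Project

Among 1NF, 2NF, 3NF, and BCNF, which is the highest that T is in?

Candidate keys: {Budget, Location, ManagerID}, {EmpID, ManagerID}. Prime attributes: {Budget, EmpID, Location, ManagerID}.
EmpID --> Location: {EmpID}⁺ = {EmpID, Location, Project}, which is not all of the attributes, so the left side is not a superkey — BCNF is violated.
Budget, Location --> EmpID, Project determines the non-prime attribute {Project} from a non-superkey — 3NF is violated.
Since {EmpID} ⊂ {EmpID, ManagerID} and {EmpID}⁺ ⊇ {Project} with {Project} non-prime, there is a partial dependency; 2NF fails.

1NF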